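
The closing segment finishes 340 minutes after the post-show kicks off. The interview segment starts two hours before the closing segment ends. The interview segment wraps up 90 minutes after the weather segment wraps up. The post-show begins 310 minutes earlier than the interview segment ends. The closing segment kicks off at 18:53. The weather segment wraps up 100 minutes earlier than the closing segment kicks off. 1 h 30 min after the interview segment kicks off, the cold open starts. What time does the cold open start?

The weather segment ends at 18:53 − 100 min = 17:13.
The interview segment ends at 17:13 + 90 min = 18:43.
The post-show starts at 18:43 − 310 min = 13:33.
The closing segment ends at 13:33 + 340 min = 19:13.
The interview segment starts at 19:13 − 120 min = 17:13.
The cold open starts at 17:13 + 90 min = 18:43.

18:43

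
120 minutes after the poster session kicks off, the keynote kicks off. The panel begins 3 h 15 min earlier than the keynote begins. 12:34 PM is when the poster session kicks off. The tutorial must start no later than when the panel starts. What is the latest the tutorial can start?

11:19 AM

The keynote starts at 12:34 PM + 120 min = 2:34 PM.
The panel starts at 2:34 PM − 195 min = 11:19 AM.
The tutorial is bounded by the panel, so the latest it can start is 11:19 AM.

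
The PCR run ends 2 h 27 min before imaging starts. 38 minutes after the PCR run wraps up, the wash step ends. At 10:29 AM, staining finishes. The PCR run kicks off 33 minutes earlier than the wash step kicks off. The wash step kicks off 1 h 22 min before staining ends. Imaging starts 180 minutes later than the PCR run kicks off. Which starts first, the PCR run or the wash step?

The wash step starts at 10:29 AM − 82 min = 9:07 AM.
The PCR run starts at 9:07 AM − 33 min = 8:34 AM.
The PCR run starts at 8:34 AM and the wash step starts at 9:07 AM, so the PCR run is first.

the PCR run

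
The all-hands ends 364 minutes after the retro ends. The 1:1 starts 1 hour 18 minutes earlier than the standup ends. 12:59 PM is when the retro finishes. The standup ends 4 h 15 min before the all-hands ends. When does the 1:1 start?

The all-hands ends at 12:59 PM + 364 min = 7:03 PM.
The standup ends at 7:03 PM − 255 min = 2:48 PM.
The 1:1 starts at 2:48 PM − 78 min = 1:30 PM.

1:30 PM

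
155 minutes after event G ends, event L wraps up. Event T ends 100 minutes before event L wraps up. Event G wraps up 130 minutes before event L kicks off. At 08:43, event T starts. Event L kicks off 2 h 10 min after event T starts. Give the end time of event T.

Event L starts at 08:43 + 130 min = 10:53.
Event G ends at 10:53 − 130 min = 08:43.
Event L ends at 08:43 + 155 min = 11:18.
Event T ends at 11:18 − 100 min = 09:38.

09:38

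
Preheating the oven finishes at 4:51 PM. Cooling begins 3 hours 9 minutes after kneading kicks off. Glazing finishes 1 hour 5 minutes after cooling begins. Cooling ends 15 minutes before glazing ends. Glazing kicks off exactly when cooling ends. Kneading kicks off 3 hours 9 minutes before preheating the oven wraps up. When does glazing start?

5:41 PM

Kneading starts at 4:51 PM − 189 min = 1:42 PM.
Cooling starts at 1:42 PM + 189 min = 4:51 PM.
Glazing ends at 4:51 PM + 65 min = 5:56 PM.
Cooling ends at 5:56 PM − 15 min = 5:41 PM.
So glazing starts at 5:41 PM.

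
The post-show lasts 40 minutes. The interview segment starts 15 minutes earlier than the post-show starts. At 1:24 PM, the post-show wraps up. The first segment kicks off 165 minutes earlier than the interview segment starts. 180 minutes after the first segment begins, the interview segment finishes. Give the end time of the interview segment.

The post-show starts at 1:24 PM − 40 min = 12:44 PM.
The interview segment starts at 12:44 PM − 15 min = 12:29 PM.
The first segment starts at 12:29 PM − 165 min = 9:44 AM.
The interview segment ends at 9:44 AM + 180 min = 12:44 PM.

12:44 PM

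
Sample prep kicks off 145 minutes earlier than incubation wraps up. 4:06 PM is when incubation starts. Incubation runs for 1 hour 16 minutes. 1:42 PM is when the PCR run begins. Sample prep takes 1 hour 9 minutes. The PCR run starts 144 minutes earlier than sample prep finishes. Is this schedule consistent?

Yes

Incubation ends at 4:06 PM + 76 min = 5:22 PM.
Sample prep starts at 5:22 PM − 145 min = 2:57 PM.
Sample prep ends at 2:57 PM + 69 min = 4:06 PM.
The PCR run starts at 4:06 PM − 144 min = 1:42 PM.
That matches the stated 1:42 PM, so the schedule is consistent.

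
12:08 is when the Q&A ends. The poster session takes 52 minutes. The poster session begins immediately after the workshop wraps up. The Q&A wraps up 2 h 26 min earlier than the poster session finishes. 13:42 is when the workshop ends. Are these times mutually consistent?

The poster session starts at 13:42.
The poster session ends at 13:42 + 52 min = 14:34.
The Q&A ends at 14:34 − 146 min = 12:08.
That matches the stated 12:08, so the schedule is consistent.

Yes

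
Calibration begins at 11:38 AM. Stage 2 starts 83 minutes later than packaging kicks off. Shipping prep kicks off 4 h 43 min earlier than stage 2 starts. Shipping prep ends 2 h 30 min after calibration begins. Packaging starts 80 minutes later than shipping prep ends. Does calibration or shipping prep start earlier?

Shipping prep ends at 11:38 AM + 150 min = 2:08 PM.
Packaging starts at 2:08 PM + 80 min = 3:28 PM.
Stage 2 starts at 3:28 PM + 83 min = 4:51 PM.
Shipping prep starts at 4:51 PM − 283 min = 12:08 PM.
Calibration starts at 11:38 AM and shipping prep starts at 12:08 PM, so calibration is first.

calibration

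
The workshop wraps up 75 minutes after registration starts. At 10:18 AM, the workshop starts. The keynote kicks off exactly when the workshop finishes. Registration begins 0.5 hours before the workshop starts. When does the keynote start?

Registration starts at 10:18 AM − 30 min = 9:48 AM.
The workshop ends at 9:48 AM + 75 min = 11:03 AM.
So the keynote starts at 11:03 AM.

11:03 AM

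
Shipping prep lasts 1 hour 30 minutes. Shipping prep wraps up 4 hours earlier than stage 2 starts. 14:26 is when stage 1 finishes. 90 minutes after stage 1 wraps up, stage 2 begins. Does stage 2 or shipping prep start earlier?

Stage 2 starts at 14:26 + 90 min = 15:56.
Shipping prep ends at 15:56 − 240 min = 11:56.
Shipping prep starts at 11:56 − 90 min = 10:26.
Stage 2 starts at 15:56 and shipping prep starts at 10:26, so shipping prep is first.

shipping prep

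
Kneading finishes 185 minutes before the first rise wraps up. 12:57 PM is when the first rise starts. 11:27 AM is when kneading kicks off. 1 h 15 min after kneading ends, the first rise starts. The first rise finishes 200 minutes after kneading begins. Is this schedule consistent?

The first rise ends at 11:27 AM + 200 min = 2:47 PM.
Kneading ends at 2:47 PM − 185 min = 11:42 AM.
The first rise starts at 11:42 AM + 75 min = 12:57 PM.
That matches the stated 12:57 PM, so the schedule is consistent.

Yes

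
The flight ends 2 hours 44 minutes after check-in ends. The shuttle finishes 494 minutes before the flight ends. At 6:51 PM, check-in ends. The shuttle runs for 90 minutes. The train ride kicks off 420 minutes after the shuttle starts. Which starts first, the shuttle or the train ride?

The flight ends at 6:51 PM + 164 min = 9:35 PM.
The shuttle ends at 9:35 PM − 494 min = 1:21 PM.
The shuttle starts at 1:21 PM − 90 min = 11:51 AM.
The train ride starts at 11:51 AM + 420 min = 6:51 PM.
The shuttle starts at 11:51 AM and the train ride starts at 6:51 PM, so the shuttle is first.

the shuttle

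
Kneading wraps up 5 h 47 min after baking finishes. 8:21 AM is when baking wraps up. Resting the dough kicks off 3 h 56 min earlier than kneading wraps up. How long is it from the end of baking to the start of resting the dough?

Kneading ends at 8:21 AM + 347 min = 2:08 PM.
Resting the dough starts at 2:08 PM − 236 min = 10:12 AM.
From 8:21 AM to 10:12 AM is 1 h 51 min.

1 h 51 min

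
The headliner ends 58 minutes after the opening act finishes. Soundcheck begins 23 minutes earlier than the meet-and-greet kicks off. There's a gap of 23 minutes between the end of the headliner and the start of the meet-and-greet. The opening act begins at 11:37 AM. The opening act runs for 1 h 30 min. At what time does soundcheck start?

2:05 PM

The opening act ends at 11:37 AM + 90 min = 1:07 PM.
The headliner ends at 1:07 PM + 58 min = 2:05 PM.
The meet-and-greet starts at 2:05 PM + 23 min = 2:28 PM.
Soundcheck starts at 2:28 PM − 23 min = 2:05 PM.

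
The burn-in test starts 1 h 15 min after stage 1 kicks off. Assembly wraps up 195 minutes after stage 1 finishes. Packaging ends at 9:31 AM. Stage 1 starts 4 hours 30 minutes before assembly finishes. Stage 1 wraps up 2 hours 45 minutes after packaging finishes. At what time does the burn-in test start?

Stage 1 ends at 9:31 AM + 165 min = 12:16 PM.
Assembly ends at 12:16 PM + 195 min = 3:31 PM.
Stage 1 starts at 3:31 PM − 270 min = 11:01 AM.
The burn-in test starts at 11:01 AM + 75 min = 12:16 PM.

12:16 PM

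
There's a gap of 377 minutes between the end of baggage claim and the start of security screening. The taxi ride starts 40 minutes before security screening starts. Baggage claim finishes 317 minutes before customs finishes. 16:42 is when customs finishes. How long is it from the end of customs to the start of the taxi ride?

Baggage claim ends at 16:42 − 317 min = 11:25.
Security screening starts at 11:25 + 377 min = 17:42.
The taxi ride starts at 17:42 − 40 min = 17:02.
From 16:42 to 17:02 is 20 minutes.

20 minutes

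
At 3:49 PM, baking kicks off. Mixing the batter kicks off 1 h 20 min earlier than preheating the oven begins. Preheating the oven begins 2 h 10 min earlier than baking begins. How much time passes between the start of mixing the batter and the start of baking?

Preheating the oven starts at 3:49 PM − 130 min = 1:39 PM.
Mixing the batter starts at 1:39 PM − 80 min = 12:19 PM.
From 12:19 PM to 3:49 PM is 3 h 30 min.

3 h 30 min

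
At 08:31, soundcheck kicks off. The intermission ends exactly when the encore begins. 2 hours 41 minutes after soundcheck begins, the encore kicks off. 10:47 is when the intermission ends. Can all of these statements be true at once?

The encore starts at 08:31 + 161 min = 11:12.
So the intermission ends at 11:12.
But the intermission is also said to end at 10:47 — a 25-minute conflict.

No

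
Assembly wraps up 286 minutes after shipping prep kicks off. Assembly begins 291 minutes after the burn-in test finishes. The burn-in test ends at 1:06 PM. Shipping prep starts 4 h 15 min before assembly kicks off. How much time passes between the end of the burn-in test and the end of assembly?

5 hours 22 minutes

Assembly starts at 1:06 PM + 291 min = 5:57 PM.
Shipping prep starts at 5:57 PM − 255 min = 1:42 PM.
Assembly ends at 1:42 PM + 286 min = 6:28 PM.
From 1:06 PM to 6:28 PM is 5 hours 22 minutes.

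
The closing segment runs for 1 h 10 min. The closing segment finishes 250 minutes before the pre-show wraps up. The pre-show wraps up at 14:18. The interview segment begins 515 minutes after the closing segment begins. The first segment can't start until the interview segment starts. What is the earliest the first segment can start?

17:33

The closing segment ends at 14:18 − 250 min = 10:08.
The closing segment starts at 10:08 − 70 min = 08:58.
The interview segment starts at 08:58 + 515 min = 17:33.
The first segment is bounded by the interview segment, so the earliest it can start is 17:33.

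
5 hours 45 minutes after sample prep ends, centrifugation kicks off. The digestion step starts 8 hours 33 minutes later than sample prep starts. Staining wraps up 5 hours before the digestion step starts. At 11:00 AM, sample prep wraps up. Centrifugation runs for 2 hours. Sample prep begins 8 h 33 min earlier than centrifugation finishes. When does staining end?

1:45 PM

Centrifugation starts at 11:00 AM + 345 min = 4:45 PM.
Centrifugation ends at 4:45 PM + 120 min = 6:45 PM.
Sample prep starts at 6:45 PM − 513 min = 10:12 AM.
The digestion step starts at 10:12 AM + 513 min = 6:45 PM.
Staining ends at 6:45 PM − 300 min = 1:45 PM.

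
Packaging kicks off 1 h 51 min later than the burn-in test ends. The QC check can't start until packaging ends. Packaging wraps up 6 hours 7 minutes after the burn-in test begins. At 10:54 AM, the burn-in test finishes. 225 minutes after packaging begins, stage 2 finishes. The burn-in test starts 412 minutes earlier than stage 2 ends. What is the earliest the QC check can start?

3:45 PM

Packaging starts at 10:54 AM + 111 min = 12:45 PM.
Stage 2 ends at 12:45 PM + 225 min = 4:30 PM.
The burn-in test starts at 4:30 PM − 412 min = 9:38 AM.
Packaging ends at 9:38 AM + 367 min = 3:45 PM.
The QC check is bounded by packaging, so the earliest it can start is 3:45 PM.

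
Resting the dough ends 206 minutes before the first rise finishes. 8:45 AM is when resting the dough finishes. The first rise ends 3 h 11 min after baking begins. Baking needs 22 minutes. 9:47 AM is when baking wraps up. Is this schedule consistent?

Baking starts at 9:47 AM − 22 min = 9:25 AM.
The first rise ends at 9:25 AM + 191 min = 12:36 PM.
Resting the dough ends at 12:36 PM − 206 min = 9:10 AM.
But resting the dough is also said to end at 8:45 AM — a 25-minute conflict.

No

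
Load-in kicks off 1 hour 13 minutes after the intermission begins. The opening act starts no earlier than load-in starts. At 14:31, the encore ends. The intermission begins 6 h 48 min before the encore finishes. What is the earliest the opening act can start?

08:56

The intermission starts at 14:31 − 408 min = 07:43.
Load-in starts at 07:43 + 73 min = 08:56.
The opening act is bounded by load-in, so the earliest it can start is 08:56.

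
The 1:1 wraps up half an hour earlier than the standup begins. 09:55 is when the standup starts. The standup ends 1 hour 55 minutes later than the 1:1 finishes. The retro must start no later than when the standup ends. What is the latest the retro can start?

The 1:1 ends at 09:55 − 30 min = 09:25.
The standup ends at 09:25 + 115 min = 11:20.
The retro is bounded by the standup, so the latest it can start is 11:20.

11:20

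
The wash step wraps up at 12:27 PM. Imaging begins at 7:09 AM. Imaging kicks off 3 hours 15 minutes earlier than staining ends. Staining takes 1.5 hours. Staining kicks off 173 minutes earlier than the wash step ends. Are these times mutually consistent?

No

Staining starts at 12:27 PM − 173 min = 9:34 AM.
Staining ends at 9:34 AM + 90 min = 11:04 AM.
Imaging starts at 11:04 AM − 195 min = 7:49 AM.
But imaging is also said to start at 7:09 AM — a 40-minute conflict.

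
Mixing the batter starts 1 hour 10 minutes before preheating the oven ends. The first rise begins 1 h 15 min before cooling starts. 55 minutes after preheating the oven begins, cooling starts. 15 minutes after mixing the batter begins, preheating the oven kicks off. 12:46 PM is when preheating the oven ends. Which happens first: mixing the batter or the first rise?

Mixing the batter starts at 12:46 PM − 70 min = 11:36 AM.
Preheating the oven starts at 11:36 AM + 15 min = 11:51 AM.
Cooling starts at 11:51 AM + 55 min = 12:46 PM.
The first rise starts at 12:46 PM − 75 min = 11:31 AM.
Mixing the batter starts at 11:36 AM and the first rise starts at 11:31 AM, so the first rise is first.

the first rise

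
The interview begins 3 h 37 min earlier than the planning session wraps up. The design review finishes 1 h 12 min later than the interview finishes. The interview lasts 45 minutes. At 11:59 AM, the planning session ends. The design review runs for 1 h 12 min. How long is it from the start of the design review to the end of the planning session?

2 h 52 min

The interview starts at 11:59 AM − 217 min = 8:22 AM.
The interview ends at 8:22 AM + 45 min = 9:07 AM.
The design review ends at 9:07 AM + 72 min = 10:19 AM.
The design review starts at 10:19 AM − 72 min = 9:07 AM.
From 9:07 AM to 11:59 AM is 2 h 52 min.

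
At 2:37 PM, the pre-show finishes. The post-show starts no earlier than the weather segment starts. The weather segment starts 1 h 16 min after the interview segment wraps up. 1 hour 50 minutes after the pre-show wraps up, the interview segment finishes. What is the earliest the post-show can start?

5:43 PM

The interview segment ends at 2:37 PM + 110 min = 4:27 PM.
The weather segment starts at 4:27 PM + 76 min = 5:43 PM.
The post-show is bounded by the weather segment, so the earliest it can start is 5:43 PM.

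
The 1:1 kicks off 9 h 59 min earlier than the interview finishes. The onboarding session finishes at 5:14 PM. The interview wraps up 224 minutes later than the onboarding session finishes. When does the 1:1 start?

The interview ends at 5:14 PM + 224 min = 8:58 PM.
The 1:1 starts at 8:58 PM − 599 min = 10:59 AM.

10:59 AM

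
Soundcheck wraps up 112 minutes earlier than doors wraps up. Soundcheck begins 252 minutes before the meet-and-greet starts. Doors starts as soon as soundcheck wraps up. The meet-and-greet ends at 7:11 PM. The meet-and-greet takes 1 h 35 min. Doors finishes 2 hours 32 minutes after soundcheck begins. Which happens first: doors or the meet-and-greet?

The meet-and-greet starts at 7:11 PM − 95 min = 5:36 PM.
Soundcheck starts at 5:36 PM − 252 min = 1:24 PM.
Doors ends at 1:24 PM + 152 min = 3:56 PM.
Soundcheck ends at 3:56 PM − 112 min = 2:04 PM.
So doors starts at 2:04 PM.
Doors starts at 2:04 PM and the meet-and-greet starts at 5:36 PM, so doors is first.

doors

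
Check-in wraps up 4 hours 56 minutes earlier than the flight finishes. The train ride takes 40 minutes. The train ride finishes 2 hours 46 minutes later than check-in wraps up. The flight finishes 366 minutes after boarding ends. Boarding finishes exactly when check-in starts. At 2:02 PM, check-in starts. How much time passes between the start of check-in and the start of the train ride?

3 hours 16 minutes

Boarding ends at 2:02 PM.
The flight ends at 2:02 PM + 366 min = 8:08 PM.
Check-in ends at 8:08 PM − 296 min = 3:12 PM.
The train ride ends at 3:12 PM + 166 min = 5:58 PM.
The train ride starts at 5:58 PM − 40 min = 5:18 PM.
From 2:02 PM to 5:18 PM is 3 hours 16 minutes.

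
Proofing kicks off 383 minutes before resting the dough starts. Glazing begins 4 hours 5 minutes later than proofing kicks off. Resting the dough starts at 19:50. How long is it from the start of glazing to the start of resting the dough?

Proofing starts at 19:50 − 383 min = 13:27.
Glazing starts at 13:27 + 245 min = 17:32.
From 17:32 to 19:50 is 138 minutes.

138 minutes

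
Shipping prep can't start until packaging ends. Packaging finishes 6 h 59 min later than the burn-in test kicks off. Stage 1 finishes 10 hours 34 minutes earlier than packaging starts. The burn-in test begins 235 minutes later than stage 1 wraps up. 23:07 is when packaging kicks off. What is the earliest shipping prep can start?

23:27

Stage 1 ends at 23:07 − 634 min = 12:33.
The burn-in test starts at 12:33 + 235 min = 16:28.
Packaging ends at 16:28 + 419 min = 23:27.
Shipping prep is bounded by packaging, so the earliest it can start is 23:27.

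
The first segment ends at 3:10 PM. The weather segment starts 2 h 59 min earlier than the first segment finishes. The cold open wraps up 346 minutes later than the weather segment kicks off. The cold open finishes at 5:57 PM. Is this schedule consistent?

The weather segment starts at 3:10 PM − 179 min = 12:11 PM.
The cold open ends at 12:11 PM + 346 min = 5:57 PM.
That matches the stated 5:57 PM, so the schedule is consistent.

Yes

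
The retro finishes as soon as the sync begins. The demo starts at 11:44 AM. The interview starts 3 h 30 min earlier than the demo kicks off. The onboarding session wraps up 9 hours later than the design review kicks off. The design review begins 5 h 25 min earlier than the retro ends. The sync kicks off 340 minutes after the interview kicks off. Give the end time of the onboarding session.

The interview starts at 11:44 AM − 210 min = 8:14 AM.
The sync starts at 8:14 AM + 340 min = 1:54 PM.
So the retro ends at 1:54 PM.
The design review starts at 1:54 PM − 325 min = 8:29 AM.
The onboarding session ends at 8:29 AM + 540 min = 5:29 PM.

5:29 PM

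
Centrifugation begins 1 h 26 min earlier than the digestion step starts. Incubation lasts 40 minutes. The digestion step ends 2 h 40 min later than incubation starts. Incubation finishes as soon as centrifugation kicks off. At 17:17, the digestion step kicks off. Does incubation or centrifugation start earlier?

Centrifugation starts at 17:17 − 86 min = 15:51.
So incubation ends at 15:51.
Incubation starts at 15:51 − 40 min = 15:11.
Incubation starts at 15:11 and centrifugation starts at 15:51, so incubation is first.

incubation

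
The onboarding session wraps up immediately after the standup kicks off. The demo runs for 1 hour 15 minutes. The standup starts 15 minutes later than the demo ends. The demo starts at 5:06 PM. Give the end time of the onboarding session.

The demo ends at 5:06 PM + 75 min = 6:21 PM.
The standup starts at 6:21 PM + 15 min = 6:36 PM.
So the onboarding session ends at 6:36 PM.

6:36 PM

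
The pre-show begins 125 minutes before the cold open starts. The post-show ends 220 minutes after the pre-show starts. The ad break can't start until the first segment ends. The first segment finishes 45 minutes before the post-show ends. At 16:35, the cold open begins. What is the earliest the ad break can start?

The pre-show starts at 16:35 − 125 min = 14:30.
The post-show ends at 14:30 + 220 min = 18:10.
The first segment ends at 18:10 − 45 min = 17:25.
The ad break is bounded by the first segment, so the earliest it can start is 17:25.

17:25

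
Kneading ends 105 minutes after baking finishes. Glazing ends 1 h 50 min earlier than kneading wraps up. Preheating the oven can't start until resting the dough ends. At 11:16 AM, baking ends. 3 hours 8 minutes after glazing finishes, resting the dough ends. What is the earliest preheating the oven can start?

Kneading ends at 11:16 AM + 105 min = 1:01 PM.
Glazing ends at 1:01 PM − 110 min = 11:11 AM.
Resting the dough ends at 11:11 AM + 188 min = 2:19 PM.
Preheating the oven is bounded by resting the dough, so the earliest it can start is 2:19 PM.

2:19 PM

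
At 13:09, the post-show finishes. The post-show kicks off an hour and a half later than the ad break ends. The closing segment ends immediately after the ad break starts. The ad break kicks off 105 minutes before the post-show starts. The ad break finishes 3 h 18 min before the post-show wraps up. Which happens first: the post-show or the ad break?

the ad break

The ad break ends at 13:09 − 198 min = 09:51.
The post-show starts at 09:51 + 90 min = 11:21.
The ad break starts at 11:21 − 105 min = 09:36.
The post-show starts at 11:21 and the ad break starts at 09:36, so the ad break is first.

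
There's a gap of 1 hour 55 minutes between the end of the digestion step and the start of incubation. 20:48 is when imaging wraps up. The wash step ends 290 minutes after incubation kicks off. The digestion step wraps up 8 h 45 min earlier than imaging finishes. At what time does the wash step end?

The digestion step ends at 20:48 − 525 min = 12:03.
Incubation starts at 12:03 + 115 min = 13:58.
The wash step ends at 13:58 + 290 min = 18:48.

18:48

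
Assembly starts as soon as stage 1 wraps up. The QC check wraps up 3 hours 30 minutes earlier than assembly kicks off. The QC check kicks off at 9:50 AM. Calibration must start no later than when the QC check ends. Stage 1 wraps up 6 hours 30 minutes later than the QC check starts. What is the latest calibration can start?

Stage 1 ends at 9:50 AM + 390 min = 4:20 PM.
So assembly starts at 4:20 PM.
The QC check ends at 4:20 PM − 210 min = 12:50 PM.
Calibration is bounded by the QC check, so the latest it can start is 12:50 PM.

12:50 PM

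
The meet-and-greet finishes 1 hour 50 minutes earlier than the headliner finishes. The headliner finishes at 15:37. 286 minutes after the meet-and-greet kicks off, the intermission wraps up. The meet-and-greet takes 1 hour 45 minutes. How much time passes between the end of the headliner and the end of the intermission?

1 h 11 min

The meet-and-greet ends at 15:37 − 110 min = 13:47.
The meet-and-greet starts at 13:47 − 105 min = 12:02.
The intermission ends at 12:02 + 286 min = 16:48.
From 15:37 to 16:48 is 1 h 11 min.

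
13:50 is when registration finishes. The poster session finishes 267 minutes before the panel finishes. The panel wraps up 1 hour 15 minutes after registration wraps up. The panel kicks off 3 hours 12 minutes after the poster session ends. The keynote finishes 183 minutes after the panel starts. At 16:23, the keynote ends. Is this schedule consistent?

The panel ends at 13:50 + 75 min = 15:05.
The poster session ends at 15:05 − 267 min = 10:38.
The panel starts at 10:38 + 192 min = 13:50.
The keynote ends at 13:50 + 183 min = 16:53.
But the keynote is also said to end at 16:23 — a 30-minute conflict.

No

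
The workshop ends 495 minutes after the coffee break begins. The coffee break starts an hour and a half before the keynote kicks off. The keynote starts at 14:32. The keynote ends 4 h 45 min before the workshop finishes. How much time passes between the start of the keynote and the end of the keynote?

120 minutes

The coffee break starts at 14:32 − 90 min = 13:02.
The workshop ends at 13:02 + 495 min = 21:17.
The keynote ends at 21:17 − 285 min = 16:32.
From 14:32 to 16:32 is 120 minutes.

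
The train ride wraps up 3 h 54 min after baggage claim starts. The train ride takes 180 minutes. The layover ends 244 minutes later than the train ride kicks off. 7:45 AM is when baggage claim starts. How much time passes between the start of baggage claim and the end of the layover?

298 minutes

The train ride ends at 7:45 AM + 234 min = 11:39 AM.
The train ride starts at 11:39 AM − 180 min = 8:39 AM.
The layover ends at 8:39 AM + 244 min = 12:43 PM.
From 7:45 AM to 12:43 PM is 298 minutes.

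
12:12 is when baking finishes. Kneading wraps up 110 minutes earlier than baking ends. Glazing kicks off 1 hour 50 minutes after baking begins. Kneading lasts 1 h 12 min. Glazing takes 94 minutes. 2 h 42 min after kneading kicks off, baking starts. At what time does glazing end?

15:16

Kneading ends at 12:12 − 110 min = 10:22.
Kneading starts at 10:22 − 72 min = 09:10.
Baking starts at 09:10 + 162 min = 11:52.
Glazing starts at 11:52 + 110 min = 13:42.
Glazing ends at 13:42 + 94 min = 15:16.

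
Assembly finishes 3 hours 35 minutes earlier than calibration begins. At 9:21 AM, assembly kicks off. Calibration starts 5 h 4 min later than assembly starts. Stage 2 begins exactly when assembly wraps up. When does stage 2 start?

Calibration starts at 9:21 AM + 304 min = 2:25 PM.
Assembly ends at 2:25 PM − 215 min = 10:50 AM.
So stage 2 starts at 10:50 AM.

10:50 AM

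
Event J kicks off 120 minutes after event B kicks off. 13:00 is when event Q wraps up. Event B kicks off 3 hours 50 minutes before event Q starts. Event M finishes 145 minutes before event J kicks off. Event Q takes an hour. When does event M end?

Event Q starts at 13:00 − 60 min = 12:00.
Event B starts at 12:00 − 230 min = 08:10.
Event J starts at 08:10 + 120 min = 10:10.
Event M ends at 10:10 − 145 min = 07:45.

07:45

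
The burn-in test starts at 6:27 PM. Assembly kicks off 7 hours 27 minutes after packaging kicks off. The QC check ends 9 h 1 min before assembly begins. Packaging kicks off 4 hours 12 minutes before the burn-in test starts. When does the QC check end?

Packaging starts at 6:27 PM − 252 min = 2:15 PM.
Assembly starts at 2:15 PM + 447 min = 9:42 PM.
The QC check ends at 9:42 PM − 541 min = 12:41 PM.

12:41 PM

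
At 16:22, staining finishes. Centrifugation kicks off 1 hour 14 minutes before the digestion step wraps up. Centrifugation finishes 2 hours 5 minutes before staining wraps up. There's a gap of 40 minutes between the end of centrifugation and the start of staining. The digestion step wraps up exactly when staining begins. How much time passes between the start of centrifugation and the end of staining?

2 h 39 min

Centrifugation ends at 16:22 − 125 min = 14:17.
Staining starts at 14:17 + 40 min = 14:57.
So the digestion step ends at 14:57.
Centrifugation starts at 14:57 − 74 min = 13:43.
From 13:43 to 16:22 is 2 h 39 min.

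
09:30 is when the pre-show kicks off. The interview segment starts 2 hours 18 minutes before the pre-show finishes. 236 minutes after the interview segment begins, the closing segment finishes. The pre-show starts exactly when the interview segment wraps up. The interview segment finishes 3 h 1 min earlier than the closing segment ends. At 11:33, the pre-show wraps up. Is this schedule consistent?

No

The interview segment starts at 11:33 − 138 min = 09:15.
The closing segment ends at 09:15 + 236 min = 13:11.
The interview segment ends at 13:11 − 181 min = 10:10.
So the pre-show starts at 10:10.
But the pre-show is also said to start at 09:30 — a 40-minute conflict.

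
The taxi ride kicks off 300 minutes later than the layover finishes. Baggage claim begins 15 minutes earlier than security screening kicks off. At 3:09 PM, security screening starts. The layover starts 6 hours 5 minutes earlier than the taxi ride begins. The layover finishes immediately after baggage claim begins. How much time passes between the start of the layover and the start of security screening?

1 h 20 min

Baggage claim starts at 3:09 PM − 15 min = 2:54 PM.
So the layover ends at 2:54 PM.
The taxi ride starts at 2:54 PM + 300 min = 7:54 PM.
The layover starts at 7:54 PM − 365 min = 1:49 PM.
From 1:49 PM to 3:09 PM is 1 h 20 min.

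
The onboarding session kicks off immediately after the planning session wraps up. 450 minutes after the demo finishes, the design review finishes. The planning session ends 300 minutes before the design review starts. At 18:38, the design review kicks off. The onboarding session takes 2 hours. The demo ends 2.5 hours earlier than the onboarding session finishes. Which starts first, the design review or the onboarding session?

The planning session ends at 18:38 − 300 min = 13:38.
So the onboarding session starts at 13:38.
The design review starts at 18:38 and the onboarding session starts at 13:38, so the onboarding session is first.

the onboarding session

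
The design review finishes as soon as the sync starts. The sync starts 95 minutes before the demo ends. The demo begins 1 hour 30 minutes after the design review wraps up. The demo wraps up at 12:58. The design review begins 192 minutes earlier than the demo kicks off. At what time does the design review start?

The sync starts at 12:58 − 95 min = 11:23.
So the design review ends at 11:23.
The demo starts at 11:23 + 90 min = 12:53.
The design review starts at 12:53 − 192 min = 09:41.

09:41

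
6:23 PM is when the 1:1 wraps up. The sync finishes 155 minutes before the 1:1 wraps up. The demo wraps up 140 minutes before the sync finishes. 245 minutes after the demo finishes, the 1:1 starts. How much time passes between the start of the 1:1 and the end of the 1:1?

The sync ends at 6:23 PM − 155 min = 3:48 PM.
The demo ends at 3:48 PM − 140 min = 1:28 PM.
The 1:1 starts at 1:28 PM + 245 min = 5:33 PM.
From 5:33 PM to 6:23 PM is 50 minutes.

50 minutes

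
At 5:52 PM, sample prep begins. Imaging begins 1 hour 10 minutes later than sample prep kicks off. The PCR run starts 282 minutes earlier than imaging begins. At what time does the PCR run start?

2:20 PM

Imaging starts at 5:52 PM + 70 min = 7:02 PM.
The PCR run starts at 7:02 PM − 282 min = 2:20 PM.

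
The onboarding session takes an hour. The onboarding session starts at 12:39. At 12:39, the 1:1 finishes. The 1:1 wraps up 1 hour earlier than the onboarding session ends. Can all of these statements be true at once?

Yes

The onboarding session ends at 12:39 + 60 min = 13:39.
The 1:1 ends at 13:39 − 60 min = 12:39.
That matches the stated 12:39, so the schedule is consistent.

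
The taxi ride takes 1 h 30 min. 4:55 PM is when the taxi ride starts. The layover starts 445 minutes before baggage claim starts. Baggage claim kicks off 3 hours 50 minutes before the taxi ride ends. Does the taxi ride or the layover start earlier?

The taxi ride ends at 4:55 PM + 90 min = 6:25 PM.
Baggage claim starts at 6:25 PM − 230 min = 2:35 PM.
The layover starts at 2:35 PM − 445 min = 7:10 AM.
The taxi ride starts at 4:55 PM and the layover starts at 7:10 AM, so the layover is first.

the layover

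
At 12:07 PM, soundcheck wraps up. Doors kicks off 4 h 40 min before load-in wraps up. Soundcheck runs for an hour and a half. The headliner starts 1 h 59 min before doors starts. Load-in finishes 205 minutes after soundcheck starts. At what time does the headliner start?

Soundcheck starts at 12:07 PM − 90 min = 10:37 AM.
Load-in ends at 10:37 AM + 205 min = 2:02 PM.
Doors starts at 2:02 PM − 280 min = 9:22 AM.
The headliner starts at 9:22 AM − 119 min = 7:23 AM.

7:23 AM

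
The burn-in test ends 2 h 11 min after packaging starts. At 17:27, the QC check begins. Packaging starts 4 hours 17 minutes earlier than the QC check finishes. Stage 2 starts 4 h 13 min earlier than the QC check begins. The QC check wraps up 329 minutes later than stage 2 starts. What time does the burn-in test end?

Stage 2 starts at 17:27 − 253 min = 13:14.
The QC check ends at 13:14 + 329 min = 18:43.
Packaging starts at 18:43 − 257 min = 14:26.
The burn-in test ends at 14:26 + 131 min = 16:37.

16:37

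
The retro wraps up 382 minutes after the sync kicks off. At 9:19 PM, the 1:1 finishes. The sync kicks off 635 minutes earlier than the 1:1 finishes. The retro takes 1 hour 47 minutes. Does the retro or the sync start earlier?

The sync starts at 9:19 PM − 635 min = 10:44 AM.
The retro ends at 10:44 AM + 382 min = 5:06 PM.
The retro starts at 5:06 PM − 107 min = 3:19 PM.
The retro starts at 3:19 PM and the sync starts at 10:44 AM, so the sync is first.

the sync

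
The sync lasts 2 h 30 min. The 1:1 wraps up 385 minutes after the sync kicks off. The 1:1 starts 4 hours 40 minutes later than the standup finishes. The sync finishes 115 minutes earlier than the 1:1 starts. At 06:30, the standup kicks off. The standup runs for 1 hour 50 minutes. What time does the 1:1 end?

The standup ends at 06:30 + 110 min = 08:20.
The 1:1 starts at 08:20 + 280 min = 13:00.
The sync ends at 13:00 − 115 min = 11:05.
The sync starts at 11:05 − 150 min = 08:35.
The 1:1 ends at 08:35 + 385 min = 15:00.

15:00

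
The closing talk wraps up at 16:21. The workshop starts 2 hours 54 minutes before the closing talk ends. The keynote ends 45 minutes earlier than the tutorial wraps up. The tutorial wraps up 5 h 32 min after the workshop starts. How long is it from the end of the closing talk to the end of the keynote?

The workshop starts at 16:21 − 174 min = 13:27.
The tutorial ends at 13:27 + 332 min = 18:59.
The keynote ends at 18:59 − 45 min = 18:14.
From 16:21 to 18:14 is 1 hour 53 minutes.

1 hour 53 minutes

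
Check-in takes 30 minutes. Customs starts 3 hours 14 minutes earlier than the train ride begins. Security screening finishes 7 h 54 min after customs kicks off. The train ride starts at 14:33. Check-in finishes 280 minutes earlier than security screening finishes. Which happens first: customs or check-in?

customs

Customs starts at 14:33 − 194 min = 11:19.
Security screening ends at 11:19 + 474 min = 19:13.
Check-in ends at 19:13 − 280 min = 14:33.
Check-in starts at 14:33 − 30 min = 14:03.
Customs starts at 11:19 and check-in starts at 14:03, so customs is first.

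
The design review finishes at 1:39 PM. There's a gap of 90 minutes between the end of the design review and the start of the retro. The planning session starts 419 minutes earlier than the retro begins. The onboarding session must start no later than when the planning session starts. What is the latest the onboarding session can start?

8:10 AM

The retro starts at 1:39 PM + 90 min = 3:09 PM.
The planning session starts at 3:09 PM − 419 min = 8:10 AM.
The onboarding session is bounded by the planning session, so the latest it can start is 8:10 AM.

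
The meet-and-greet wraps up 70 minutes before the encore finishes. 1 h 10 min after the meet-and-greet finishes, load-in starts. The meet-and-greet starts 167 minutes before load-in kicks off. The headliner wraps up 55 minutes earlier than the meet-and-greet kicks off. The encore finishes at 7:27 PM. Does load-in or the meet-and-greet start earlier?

The meet-and-greet ends at 7:27 PM − 70 min = 6:17 PM.
Load-in starts at 6:17 PM + 70 min = 7:27 PM.
The meet-and-greet starts at 7:27 PM − 167 min = 4:40 PM.
Load-in starts at 7:27 PM and the meet-and-greet starts at 4:40 PM, so the meet-and-greet is first.

the meet-and-greet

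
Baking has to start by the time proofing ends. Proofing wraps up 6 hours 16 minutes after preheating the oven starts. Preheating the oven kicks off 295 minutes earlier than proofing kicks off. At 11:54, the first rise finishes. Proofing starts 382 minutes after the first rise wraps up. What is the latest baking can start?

19:37

Proofing starts at 11:54 + 382 min = 18:16.
Preheating the oven starts at 18:16 − 295 min = 13:21.
Proofing ends at 13:21 + 376 min = 19:37.
Baking is bounded by proofing, so the latest it can start is 19:37.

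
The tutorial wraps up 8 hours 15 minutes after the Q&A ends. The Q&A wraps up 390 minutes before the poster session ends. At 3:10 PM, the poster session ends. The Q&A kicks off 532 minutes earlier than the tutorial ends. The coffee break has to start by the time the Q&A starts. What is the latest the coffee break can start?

8:03 AM

The Q&A ends at 3:10 PM − 390 min = 8:40 AM.
The tutorial ends at 8:40 AM + 495 min = 4:55 PM.
The Q&A starts at 4:55 PM − 532 min = 8:03 AM.
The coffee break is bounded by the Q&A, so the latest it can start is 8:03 AM.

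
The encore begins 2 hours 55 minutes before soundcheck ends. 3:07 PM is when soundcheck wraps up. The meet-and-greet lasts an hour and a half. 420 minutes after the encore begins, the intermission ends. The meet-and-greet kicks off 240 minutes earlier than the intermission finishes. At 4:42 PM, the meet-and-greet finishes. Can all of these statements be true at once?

Yes

The encore starts at 3:07 PM − 175 min = 12:12 PM.
The intermission ends at 12:12 PM + 420 min = 7:12 PM.
The meet-and-greet starts at 7:12 PM − 240 min = 3:12 PM.
The meet-and-greet ends at 3:12 PM + 90 min = 4:42 PM.
That matches the stated 4:42 PM, so the schedule is consistent.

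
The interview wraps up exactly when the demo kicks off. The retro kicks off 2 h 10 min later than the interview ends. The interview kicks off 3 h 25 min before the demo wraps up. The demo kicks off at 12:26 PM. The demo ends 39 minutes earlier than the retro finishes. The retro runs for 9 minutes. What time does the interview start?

The interview ends at 12:26 PM.
The retro starts at 12:26 PM + 130 min = 2:36 PM.
The retro ends at 2:36 PM + 9 min = 2:45 PM.
The demo ends at 2:45 PM − 39 min = 2:06 PM.
The interview starts at 2:06 PM − 205 min = 10:41 AM.

10:41 AM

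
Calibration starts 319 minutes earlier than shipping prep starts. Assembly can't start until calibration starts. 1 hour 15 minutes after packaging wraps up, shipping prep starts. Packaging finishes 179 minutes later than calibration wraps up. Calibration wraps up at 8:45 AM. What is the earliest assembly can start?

Packaging ends at 8:45 AM + 179 min = 11:44 AM.
Shipping prep starts at 11:44 AM + 75 min = 12:59 PM.
Calibration starts at 12:59 PM − 319 min = 7:40 AM.
Assembly is bounded by calibration, so the earliest it can start is 7:40 AM.

7:40 AM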